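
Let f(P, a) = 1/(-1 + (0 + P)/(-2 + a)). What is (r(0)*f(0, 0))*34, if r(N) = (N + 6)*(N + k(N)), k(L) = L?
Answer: 0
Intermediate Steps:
r(N) = 2*N*(6 + N) (r(N) = (N + 6)*(N + N) = (6 + N)*(2*N) = 2*N*(6 + N))
f(P, a) = 1/(-1 + P/(-2 + a))
(r(0)*f(0, 0))*34 = ((2*0*(6 + 0))*((-2 + 0)/(2 + 0 - 1*0)))*34 = ((2*0*6)*(-2/(2 + 0 + 0)))*34 = (0*(-2/2))*34 = (0*((1/2)*(-2)))*34 = (0*(-1))*34 = 0*34 = 0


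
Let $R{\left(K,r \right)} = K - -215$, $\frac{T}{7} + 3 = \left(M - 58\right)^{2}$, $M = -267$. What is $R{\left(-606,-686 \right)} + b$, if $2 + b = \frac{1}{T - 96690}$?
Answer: $- \frac{252566951}{642664} \approx -393.0$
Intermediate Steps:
$T = 739354$ ($T = -21 + 7 \left(-267 - 58\right)^{2} = -21 + 7 \left(-325\right)^{2} = -21 + 7 \cdot 105625 = -21 + 739375 = 739354$)
$b = - \frac{1285327}{642664}$ ($b = -2 + \frac{1}{739354 - 96690} = -2 + \frac{1}{642664} = - \frac{1285327}{642664} \approx -2.0$)
$R{\left(K,r \right)} = 215 + K$ ($R{\left(K,r \right)} = K + 215 = 215 + K$)
$R{\left(-606,-686 \right)} + b = \left(215 - 606\right) - \frac{1285327}{642664} = -391 - \frac{1285327}{642664} = - \frac{252566951}{642664}$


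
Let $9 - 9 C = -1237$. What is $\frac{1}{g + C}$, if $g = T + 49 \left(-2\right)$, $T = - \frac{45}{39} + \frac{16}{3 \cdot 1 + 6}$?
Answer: $\frac{117}{4805} \approx 0.02435$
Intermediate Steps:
$C = \frac{1246}{9}$ ($C = 1 - - \frac{1237}{9} = 1 + \frac{1237}{9} = \frac{1246}{9} \approx 138.44$)
$T = \frac{73}{117}$ ($T = \left(-45\right) \frac{1}{39} + \frac{16}{3 + 6} = - \frac{15}{13} + \frac{16}{9} = \frac{73}{117} \approx 0.62393$)
$g = - \frac{11393}{117}$ ($g = \frac{73}{117} + 49 \left(-2\right) = \frac{73}{117} - 98 = - \frac{11393}{117} \approx -97.376$)
$\frac{1}{g + C} = \frac{1}{- \frac{11393}{117} + \frac{1246}{9}} = \frac{1}{\frac{4805}{117}} = \frac{117}{4805}$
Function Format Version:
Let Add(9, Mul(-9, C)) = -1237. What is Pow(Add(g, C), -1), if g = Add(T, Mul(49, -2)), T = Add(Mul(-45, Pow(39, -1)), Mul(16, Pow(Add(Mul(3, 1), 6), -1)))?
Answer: Rational(117, 4805) ≈ 0.024350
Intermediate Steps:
C = Rational(1246, 9) (C = Add(1, Mul(Rational(-1, 9), -1237)) = Add(1, Rational(1237, 9)) = Rational(1246, 9) ≈ 138.44)
T = Rational(73, 117) (T = Add(Mul(-45, Rational(1, 39)), Mul(16, Pow(Add(3, 6), -1))) = Add(Rational(-15, 13), Mul(16, Pow(9, -1))) = Add(Rational(-15, 13), Mul(16, Rational(1, 9))) = Add(Rational(-15, 13), Rational(16, 9)) = Rational(73, 117) ≈ 0.62393)
g = Rational(-11393, 117) (g = Add(Rational(73, 117), Mul(49, -2)) = Add(Rational(73, 117), -98) = Rational(-11393, 117) ≈ -97.376)
Pow(Add(g, C), -1) = Pow(Add(Rational(-11393, 117), Rational(1246, 9)), -1) = Pow(Rational(4805, 117), -1) = Rational(117, 4805)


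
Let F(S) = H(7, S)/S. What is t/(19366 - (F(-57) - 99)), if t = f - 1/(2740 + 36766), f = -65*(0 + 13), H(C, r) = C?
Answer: -1902806547/43832381072 ≈ -0.043411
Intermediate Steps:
f = -845 (f = -65*13 = -845)
F(S) = 7/S
t = -33382571/39506 (t = -845 - 1/(2740 + 36766) = -845 - 1/39506 = -33382571/39506 ≈ -845.00)
t/(19366 - (F(-57) - 99)) = -33382571/(39506*(19366 - (7/(-57) - 99))) = -33382571/(39506*(19366 - (7*(-1/57) - 99))) = -33382571/(39506*(19366 - (-7/57 - 99))) = -33382571/(39506*(19366 - 1*(-5650/57))) = -33382571/(39506*(19366 + 5650/57)) = -33382571/(39506*1109512/57) = -33382571/39506*57/1109512 = -1902806547/43832381072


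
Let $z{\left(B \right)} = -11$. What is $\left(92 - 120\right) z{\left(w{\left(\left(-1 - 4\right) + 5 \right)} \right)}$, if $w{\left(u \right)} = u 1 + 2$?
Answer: $308$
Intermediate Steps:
$w{\left(u \right)} = 2 + u$ ($w{\left(u \right)} = u + 2 = 2 + u$)
$\left(92 - 120\right) z{\left(w{\left(\left(-1 - 4\right) + 5 \right)} \right)} = \left(92 - 120\right) \left(-11\right) = \left(-28\right) \left(-11\right) = 308$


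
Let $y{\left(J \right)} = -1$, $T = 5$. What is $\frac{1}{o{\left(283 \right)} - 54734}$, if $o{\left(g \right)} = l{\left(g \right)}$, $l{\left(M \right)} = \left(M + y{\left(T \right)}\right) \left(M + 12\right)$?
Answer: $\frac{1}{28456} \approx 3.5142 \cdot 10^{-5}$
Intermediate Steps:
$l{\left(M \right)} = \left(-1 + M\right) \left(12 + M\right)$ ($l{\left(M \right)} = \left(M - 1\right) \left(M + 12\right) = \left(-1 + M\right) \left(12 + M\right)$)
$o{\left(g \right)} = -12 + g^{2} + 11 g$
$\frac{1}{o{\left(283 \right)} - 54734} = \frac{1}{\left(-12 + 283^{2} + 11 \cdot 283\right) - 54734} = \frac{1}{\left(-12 + 80089 + 3113\right) - 54734} = \frac{1}{83190 - 54734} = \frac{1}{28456}$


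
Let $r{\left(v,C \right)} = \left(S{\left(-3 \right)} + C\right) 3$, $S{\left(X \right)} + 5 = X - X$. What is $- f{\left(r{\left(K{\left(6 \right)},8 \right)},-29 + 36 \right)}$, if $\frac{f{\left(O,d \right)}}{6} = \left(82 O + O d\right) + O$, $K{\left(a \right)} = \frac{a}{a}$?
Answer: $-4860$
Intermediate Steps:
$S{\left(X \right)} = -5$ ($S{\left(X \right)} = -5 + \left(X - X\right) = -5 + 0 = -5$)
$K{\left(a \right)} = 1$
$r{\left(v,C \right)} = -15 + 3 C$ ($r{\left(v,C \right)} = \left(-5 + C\right) 3 = -15 + 3 C$)
$f{\left(O,d \right)} = 498 O + 6 O d$ ($f{\left(O,d \right)} = 6 \left(\left(82 O + O d\right) + O\right) = 6 \left(83 O + O d\right) = 498 O + 6 O d$)
$- f{\left(r{\left(K{\left(6 \right)},8 \right)},-29 + 36 \right)} = - 6 \left(-15 + 3 \cdot 8\right) \left(83 + \left(-29 + 36\right)\right) = - 6 \left(-15 + 24\right) \left(83 + 7\right) = - 6 \cdot 9 \cdot 90 = \left(-1\right) 4860 = -4860$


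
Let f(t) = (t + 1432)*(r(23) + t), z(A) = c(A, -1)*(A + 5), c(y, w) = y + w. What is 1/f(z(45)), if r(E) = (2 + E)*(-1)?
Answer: 1/7899600 ≈ 1.2659e-7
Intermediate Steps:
c(y, w) = w + y
z(A) = (-1 + A)*(5 + A) (z(A) = (-1 + A)*(A + 5) = (-1 + A)*(5 + A))
r(E) = -2 - E
f(t) = (-25 + t)*(1432 + t) (f(t) = (t + 1432)*((-2 - 1*23) + t) = (1432 + t)*((-2 - 23) + t) = (1432 + t)*(-25 + t) = (-25 + t)*(1432 + t))
1/f(z(45)) = 1/(-35800 + ((-1 + 45)*(5 + 45))² + 1407*((-1 + 45)*(5 + 45))) = 1/(-35800 + (44*50)² + 1407*(44*50)) = 1/(-35800 + 2200² + 1407*2200) = 1/(-35800 + 4840000 + 3095400) = 1/7899600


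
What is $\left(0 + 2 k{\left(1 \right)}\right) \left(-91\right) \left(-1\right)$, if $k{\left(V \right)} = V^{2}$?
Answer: $182$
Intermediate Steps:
$\left(0 + 2 k{\left(1 \right)}\right) \left(-91\right) \left(-1\right) = \left(0 + 2 \cdot 1^{2}\right) \left(-91\right) \left(-1\right) = \left(0 + 2 \cdot 1\right) \left(-91\right) \left(-1\right) = \left(0 + 2\right) \left(-91\right) \left(-1\right) = 2 \left(-91\right) \left(-1\right) = \left(-182\right) \left(-1\right) = 182$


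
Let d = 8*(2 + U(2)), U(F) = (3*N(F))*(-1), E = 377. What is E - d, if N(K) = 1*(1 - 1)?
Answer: 361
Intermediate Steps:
N(K) = 0 (N(K) = 1*0 = 0)
U(F) = 0 (U(F) = (3*0)*(-1) = 0*(-1) = 0)
d = 16 (d = 8*(2 + 0) = 8*2 = 16)
E - d = 377 - 1*16 = 377 - 16 = 361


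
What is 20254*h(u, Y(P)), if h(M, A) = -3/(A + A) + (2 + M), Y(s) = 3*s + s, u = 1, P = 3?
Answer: 232921/4 ≈ 58230.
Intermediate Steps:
Y(s) = 4*s
h(M, A) = 2 + M - 3/(2*A) (h(M, A) = -3*1/(2*A) + (2 + M) = -3/(2*A) + (2 + M) = 2 + M - 3/(2*A))
20254*h(u, Y(P)) = 20254*(2 + 1 - 3/(2*(4*3))) = 20254*(2 + 1 - 3/2/12) = 20254*(2 + 1 - 3/2*1/12) = 20254*(2 + 1 - ⅛) = 20254*(23/8) = 232921/4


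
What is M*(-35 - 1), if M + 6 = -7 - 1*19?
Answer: 1152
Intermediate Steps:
M = -32 (M = -6 + (-7 - 1*19) = -6 + (-7 - 19) = -6 - 26 = -32)
M*(-35 - 1) = -32*(-35 - 1) = -32*(-36) = 1152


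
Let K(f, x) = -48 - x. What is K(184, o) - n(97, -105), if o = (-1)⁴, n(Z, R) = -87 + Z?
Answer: -59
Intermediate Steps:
o = 1
K(184, o) - n(97, -105) = (-48 - 1*1) - (-87 + 97) = (-48 - 1) - 1*10 = -49 - 10 = -59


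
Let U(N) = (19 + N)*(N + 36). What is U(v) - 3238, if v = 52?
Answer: 3010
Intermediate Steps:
U(N) = (19 + N)*(36 + N)
U(v) - 3238 = (684 + 52² + 55*52) - 3238 = (684 + 2704 + 2860) - 3238 = 6248 - 3238 = 3010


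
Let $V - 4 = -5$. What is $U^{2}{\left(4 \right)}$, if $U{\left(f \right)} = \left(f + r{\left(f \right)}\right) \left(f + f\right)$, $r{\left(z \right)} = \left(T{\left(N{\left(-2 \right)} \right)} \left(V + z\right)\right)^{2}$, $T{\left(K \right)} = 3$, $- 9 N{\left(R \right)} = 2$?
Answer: $462400$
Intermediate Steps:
$V = -1$ ($V = 4 - 5 = -1$)
$N{\left(R \right)} = - \frac{2}{9}$ ($N{\left(R \right)} = \left(- \frac{1}{9}\right) 2 = - \frac{2}{9}$)
$r{\left(z \right)} = \left(-3 + 3 z\right)^{2}$ ($r{\left(z \right)} = \left(3 \left(-1 + z\right)\right)^{2} = \left(-3 + 3 z\right)^{2}$)
$U{\left(f \right)} = 2 f \left(f + 9 \left(-1 + f\right)^{2}\right)$ ($U{\left(f \right)} = \left(f + 9 \left(-1 + f\right)^{2}\right) \left(f + f\right) = \left(f + 9 \left(-1 + f\right)^{2}\right) 2 f = 2 f \left(f + 9 \left(-1 + f\right)^{2}\right)$)
$U^{2}{\left(4 \right)} = \left(2 \cdot 4 \left(4 + 9 \left(-1 + 4\right)^{2}\right)\right)^{2} = \left(2 \cdot 4 \left(4 + 9 \cdot 3^{2}\right)\right)^{2} = \left(2 \cdot 4 \left(4 + 9 \cdot 9\right)\right)^{2} = \left(2 \cdot 4 \left(4 + 81\right)\right)^{2} = \left(2 \cdot 4 \cdot 85\right)^{2} = 680^{2} = 462400$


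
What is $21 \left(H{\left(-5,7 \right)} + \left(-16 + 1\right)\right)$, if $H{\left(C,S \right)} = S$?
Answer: $-168$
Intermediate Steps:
$21 \left(H{\left(-5,7 \right)} + \left(-16 + 1\right)\right) = 21 \left(7 + \left(-16 + 1\right)\right) = 21 \left(7 - 15\right) = 21 \left(-8\right) = -168$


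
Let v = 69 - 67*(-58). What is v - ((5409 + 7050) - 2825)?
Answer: -5679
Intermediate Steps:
v = 3955 (v = 69 + 3886 = 3955)
v - ((5409 + 7050) - 2825) = 3955 - ((5409 + 7050) - 2825) = 3955 - (12459 - 2825) = 3955 - 1*9634 = 3955 - 9634 = -5679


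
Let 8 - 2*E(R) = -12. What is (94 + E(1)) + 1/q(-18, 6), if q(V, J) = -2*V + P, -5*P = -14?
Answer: 20181/194 ≈ 104.03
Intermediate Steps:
P = 14/5 (P = -⅕*(-14) = 14/5 ≈ 2.8000)
E(R) = 10 (E(R) = 4 - ½*(-12) = 4 + 6 = 10)
q(V, J) = 14/5 - 2*V (q(V, J) = -2*V + 14/5 = 14/5 - 2*V)
(94 + E(1)) + 1/q(-18, 6) = (94 + 10) + 1/(14/5 - 2*(-18)) = 104 + 1/(14/5 + 36) = 104 + 1/(194/5) = 104 + 5/194 = 20181/194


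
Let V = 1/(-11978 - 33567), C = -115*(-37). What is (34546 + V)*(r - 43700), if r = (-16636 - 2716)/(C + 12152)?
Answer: -1128134320457032388/747256815 ≈ -1.5097e+9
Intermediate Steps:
C = 4255
V = -1/45545 (V = 1/(-45545) = -1/45545 ≈ -2.1956e-5)
r = -19352/16407 (r = (-16636 - 2716)/(4255 + 12152) = -19352/16407 ≈ -1.1795)
(34546 + V)*(r - 43700) = (34546 - 1/45545)*(-19352/16407 - 43700) = (1573397569/45545)*(-717005252/16407) = -1128134320457032388/747256815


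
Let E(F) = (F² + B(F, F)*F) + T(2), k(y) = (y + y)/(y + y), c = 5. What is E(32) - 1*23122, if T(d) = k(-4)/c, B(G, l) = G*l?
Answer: 53351/5 ≈ 10670.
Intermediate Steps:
k(y) = 1 (k(y) = (2*y)/((2*y)) = (2*y)*(1/(2*y)) = 1)
T(d) = ⅕ (T(d) = 1/5 = 1*(⅕) = ⅕)
E(F) = ⅕ + F² + F³ (E(F) = (F² + (F*F)*F) + ⅕ = (F² + F²*F) + ⅕ = (F² + F³) + ⅕ = ⅕ + F² + F³)
E(32) - 1*23122 = (⅕ + 32² + 32³) - 1*23122 = (⅕ + 1024 + 32768) - 23122 = 168961/5 - 23122 = 53351/5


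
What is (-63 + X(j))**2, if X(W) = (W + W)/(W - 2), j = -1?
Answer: 34969/9 ≈ 3885.4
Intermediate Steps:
X(W) = 2*W/(-2 + W) (X(W) = (2*W)/(-2 + W) = 2*W/(-2 + W))
(-63 + X(j))**2 = (-63 + 2*(-1)/(-2 - 1))**2 = (-63 + 2*(-1)/(-3))**2 = (-63 + 2*(-1)*(-1/3))**2 = (-63 + 2/3)**2 = (-187/3)**2 = 34969/9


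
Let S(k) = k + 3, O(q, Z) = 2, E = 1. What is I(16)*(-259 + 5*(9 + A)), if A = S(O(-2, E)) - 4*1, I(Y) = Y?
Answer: -3344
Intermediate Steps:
S(k) = 3 + k
A = 1 (A = (3 + 2) - 4*1 = 5 - 4 = 1)
I(16)*(-259 + 5*(9 + A)) = 16*(-259 + 5*(9 + 1)) = 16*(-259 + 5*10) = 16*(-259 + 50) = 16*(-209) = -3344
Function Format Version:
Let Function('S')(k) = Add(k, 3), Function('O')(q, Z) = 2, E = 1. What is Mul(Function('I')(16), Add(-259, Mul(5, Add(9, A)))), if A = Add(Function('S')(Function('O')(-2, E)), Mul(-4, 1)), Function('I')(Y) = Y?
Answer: -3344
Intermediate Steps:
Function('S')(k) = Add(3, k)
A = 1 (A = Add(Add(3, 2), Mul(-4, 1)) = Add(5, -4) = 1)
Mul(Function('I')(16), Add(-259, Mul(5, Add(9, A)))) = Mul(16, Add(-259, Mul(5, Add(9, 1)))) = Mul(16, Add(-259, Mul(5, 10))) = Mul(16, Add(-259, 50)) = Mul(16, -209) = -3344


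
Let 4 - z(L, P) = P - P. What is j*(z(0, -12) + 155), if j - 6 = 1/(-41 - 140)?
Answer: 172515/181 ≈ 953.12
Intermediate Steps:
z(L, P) = 4 (z(L, P) = 4 - (P - P) = 4 - 1*0 = 4 + 0 = 4)
j = 1085/181 (j = 6 + 1/(-41 - 140) = 6 + 1/(-181) = 6 - 1/181 = 1085/181 ≈ 5.9945)
j*(z(0, -12) + 155) = 1085*(4 + 155)/181 = (1085/181)*159 = 172515/181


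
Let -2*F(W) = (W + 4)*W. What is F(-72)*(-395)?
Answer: 966960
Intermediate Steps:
F(W) = -W*(4 + W)/2 (F(W) = -(W + 4)*W/2 = -(4 + W)*W/2 = -W*(4 + W)/2)
F(-72)*(-395) = -1/2*(-72)*(4 - 72)*(-395) = -1/2*(-72)*(-68)*(-395) = -2448*(-395) = 966960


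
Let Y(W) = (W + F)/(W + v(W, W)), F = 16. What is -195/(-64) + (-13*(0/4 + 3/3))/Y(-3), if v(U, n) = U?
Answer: 579/64 ≈ 9.0469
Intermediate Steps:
Y(W) = (16 + W)/(2*W) (Y(W) = (W + 16)/(W + W) = (16 + W)/((2*W)) = (16 + W)*(1/(2*W)) = (16 + W)/(2*W))
-195/(-64) + (-13*(0/4 + 3/3))/Y(-3) = -195/(-64) + (-13*(0/4 + 3/3))/(((½)*(16 - 3)/(-3))) = -195*(-1/64) + (-13*(0*(¼) + 3*(⅓)))/(((½)*(-⅓)*13)) = 195/64 + (-13*(0 + 1))/(-13/6) = 195/64 - 13*1*(-6/13) = 195/64 - 13*(-6/13) = 195/64 + 6 = 579/64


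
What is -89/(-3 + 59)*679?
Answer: -8633/8 ≈ -1079.1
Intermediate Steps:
-89/(-3 + 59)*679 = -89/56*679 = -8633/8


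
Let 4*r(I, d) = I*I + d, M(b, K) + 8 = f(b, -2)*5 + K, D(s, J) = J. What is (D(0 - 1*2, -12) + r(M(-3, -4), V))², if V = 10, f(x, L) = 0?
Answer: 2809/4 ≈ 702.25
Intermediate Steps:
M(b, K) = -8 + K (M(b, K) = -8 + (0*5 + K) = -8 + (0 + K) = -8 + K)
r(I, d) = d/4 + I²/4 (r(I, d) = (I*I + d)/4 = (I² + d)/4 = (d + I²)/4 = d/4 + I²/4)
(D(0 - 1*2, -12) + r(M(-3, -4), V))² = (-12 + ((¼)*10 + (-8 - 4)²/4))² = (-12 + (5/2 + (¼)*(-12)²))² = (-12 + (5/2 + (¼)*144))² = (-12 + (5/2 + 36))² = (-12 + 77/2)² = (53/2)² = 2809/4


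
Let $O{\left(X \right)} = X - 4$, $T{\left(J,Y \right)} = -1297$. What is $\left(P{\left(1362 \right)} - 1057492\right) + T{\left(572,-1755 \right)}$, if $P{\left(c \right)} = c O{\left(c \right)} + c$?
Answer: $792169$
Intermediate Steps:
$O{\left(X \right)} = -4 + X$
$P{\left(c \right)} = c + c \left(-4 + c\right)$ ($P{\left(c \right)} = c \left(-4 + c\right) + c = c + c \left(-4 + c\right)$)
$\left(P{\left(1362 \right)} - 1057492\right) + T{\left(572,-1755 \right)} = \left(1362 \left(-3 + 1362\right) - 1057492\right) - 1297 = \left(1362 \cdot 1359 - 1057492\right) - 1297 = \left(1850958 - 1057492\right) - 1297 = 793466 - 1297 = 792169$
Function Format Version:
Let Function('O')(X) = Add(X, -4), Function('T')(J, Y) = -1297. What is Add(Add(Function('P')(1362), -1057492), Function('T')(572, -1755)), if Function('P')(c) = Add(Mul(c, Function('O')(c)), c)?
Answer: 792169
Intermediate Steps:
Function('O')(X) = Add(-4, X)
Function('P')(c) = Add(c, Mul(c, Add(-4, c))) (Function('P')(c) = Add(Mul(c, Add(-4, c)), c) = Add(c, Mul(c, Add(-4, c))))
Add(Add(Function('P')(1362), -1057492), Function('T')(572, -1755)) = Add(Add(Mul(1362, Add(-3, 1362)), -1057492), -1297) = Add(Add(Mul(1362, 1359), -1057492), -1297) = Add(Add(1850958, -1057492), -1297) = Add(793466, -1297) = 792169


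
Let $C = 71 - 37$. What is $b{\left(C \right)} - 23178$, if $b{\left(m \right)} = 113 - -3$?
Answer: $-23062$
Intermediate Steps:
$C = 34$ ($C = 71 - 37 = 34$)
$b{\left(m \right)} = 116$ ($b{\left(m \right)} = 113 + 3 = 116$)
$b{\left(C \right)} - 23178 = 116 - 23178 = -23062$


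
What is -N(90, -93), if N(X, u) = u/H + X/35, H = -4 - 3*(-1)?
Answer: -669/7 ≈ -95.571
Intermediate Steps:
H = -1 (H = -4 + 3 = -1)
N(X, u) = -u + X/35 (N(X, u) = u/(-1) + X/35 = u*(-1) + X*(1/35) = -u + X/35)
-N(90, -93) = -(-1*(-93) + (1/35)*90) = -(93 + 18/7) = -1*669/7 = -669/7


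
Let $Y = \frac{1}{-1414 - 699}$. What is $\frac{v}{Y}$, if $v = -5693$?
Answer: $12029309$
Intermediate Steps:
$Y = - \frac{1}{2113}$ ($Y = \frac{1}{-2113} = - \frac{1}{2113} \approx -0.00047326$)
$\frac{v}{Y} = - \frac{5693}{- \frac{1}{2113}} = \left(-5693\right) \left(-2113\right) = 12029309$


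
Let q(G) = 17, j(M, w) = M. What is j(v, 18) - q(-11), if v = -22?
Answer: -39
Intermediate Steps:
j(v, 18) - q(-11) = -22 - 1*17 = -22 - 17 = -39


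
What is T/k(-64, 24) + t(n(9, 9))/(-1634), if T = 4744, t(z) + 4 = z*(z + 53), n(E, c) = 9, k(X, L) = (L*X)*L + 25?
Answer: -14080251/30097463 ≈ -0.46782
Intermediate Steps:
k(X, L) = 25 + X*L² (k(X, L) = X*L² + 25 = 25 + X*L²)
t(z) = -4 + z*(53 + z) (t(z) = -4 + z*(z + 53) = -4 + z*(53 + z))
T/k(-64, 24) + t(n(9, 9))/(-1634) = 4744/(25 - 64*24²) + (-4 + 9² + 53*9)/(-1634) = 4744/(25 - 64*576) + (-4 + 81 + 477)*(-1/1634) = 4744/(25 - 36864) + 554*(-1/1634) = 4744/(-36839) - 277/817 = 4744*(-1/36839) - 277/817 = -4744/36839 - 277/817 = -14080251/30097463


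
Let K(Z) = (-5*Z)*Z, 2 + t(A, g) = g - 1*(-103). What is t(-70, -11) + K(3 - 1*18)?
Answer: -1035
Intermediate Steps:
t(A, g) = 101 + g (t(A, g) = -2 + (g - 1*(-103)) = -2 + (g + 103) = -2 + (103 + g) = 101 + g)
K(Z) = -5*Z**2
t(-70, -11) + K(3 - 1*18) = (101 - 11) - 5*(3 - 1*18)**2 = 90 - 5*(3 - 18)**2 = 90 - 5*(-15)**2 = 90 - 5*225 = 90 - 1125 = -1035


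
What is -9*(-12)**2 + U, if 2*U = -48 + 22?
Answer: -1309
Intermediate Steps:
U = -13 (U = (-48 + 22)/2 = (1/2)*(-26) = -13)
-9*(-12)**2 + U = -9*(-12)**2 - 13 = -9*144 - 13 = -1296 - 13 = -1309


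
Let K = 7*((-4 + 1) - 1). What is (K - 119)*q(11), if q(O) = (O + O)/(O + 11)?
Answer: -147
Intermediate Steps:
q(O) = 2*O/(11 + O) (q(O) = (2*O)/(11 + O) = 2*O/(11 + O))
K = -28 (K = 7*(-3 - 1) = 7*(-4) = -28)
(K - 119)*q(11) = (-28 - 119)*(2*11/(11 + 11)) = -294*11/22 = -147*1 = -147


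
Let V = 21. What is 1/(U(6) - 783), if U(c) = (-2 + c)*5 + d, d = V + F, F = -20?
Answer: -1/762 ≈ -0.0013123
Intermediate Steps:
d = 1 (d = 21 - 20 = 1)
U(c) = -9 + 5*c (U(c) = (-2 + c)*5 + 1 = (-10 + 5*c) + 1 = -9 + 5*c)
1/(U(6) - 783) = 1/((-9 + 5*6) - 783) = 1/((-9 + 30) - 783) = 1/(21 - 783) = 1/(-762) = -1/762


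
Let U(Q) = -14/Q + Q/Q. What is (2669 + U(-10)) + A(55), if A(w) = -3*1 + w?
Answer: 13617/5 ≈ 2723.4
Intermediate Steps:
U(Q) = 1 - 14/Q (U(Q) = -14/Q + 1 = 1 - 14/Q)
A(w) = -3 + w
(2669 + U(-10)) + A(55) = (2669 + (-14 - 10)/(-10)) + (-3 + 55) = (2669 - 1/10*(-24)) + 52 = (2669 + 12/5) + 52 = 13357/5 + 52 = 13617/5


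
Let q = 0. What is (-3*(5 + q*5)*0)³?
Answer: 0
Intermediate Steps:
(-3*(5 + q*5)*0)³ = (-3*(5 + 0*5)*0)³ = (-3*(5 + 0)*0)³ = (-3*5*0)³ = (-15*0)³ = 0³ = 0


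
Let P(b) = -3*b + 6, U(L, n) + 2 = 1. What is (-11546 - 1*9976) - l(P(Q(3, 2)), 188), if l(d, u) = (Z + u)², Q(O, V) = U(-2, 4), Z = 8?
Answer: -59938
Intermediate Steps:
U(L, n) = -1 (U(L, n) = -2 + 1 = -1)
Q(O, V) = -1
P(b) = 6 - 3*b
l(d, u) = (8 + u)²
(-11546 - 1*9976) - l(P(Q(3, 2)), 188) = (-11546 - 1*9976) - (8 + 188)² = (-11546 - 9976) - 1*196² = -21522 - 1*38416 = -21522 - 38416 = -59938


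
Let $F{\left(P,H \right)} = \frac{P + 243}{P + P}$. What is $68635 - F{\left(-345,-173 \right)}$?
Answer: $\frac{7893008}{115} \approx 68635.0$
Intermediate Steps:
$F{\left(P,H \right)} = \frac{243 + P}{2 P}$
$68635 - F{\left(-345,-173 \right)} = 68635 - \frac{243 - 345}{2 \left(-345\right)} = 68635 - \frac{1}{2} \left(- \frac{1}{345}\right) \left(-102\right) = 68635 - \frac{17}{115} = \frac{7893008}{115}$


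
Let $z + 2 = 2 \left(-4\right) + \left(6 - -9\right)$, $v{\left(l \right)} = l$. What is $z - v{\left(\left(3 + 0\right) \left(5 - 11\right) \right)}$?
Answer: $23$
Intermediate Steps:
$z = 5$ ($z = -2 + \left(2 \left(-4\right) + \left(6 - -9\right)\right) = -2 + \left(-8 + \left(6 + 9\right)\right) = -2 + \left(-8 + 15\right) = -2 + 7 = 5$)
$z - v{\left(\left(3 + 0\right) \left(5 - 11\right) \right)} = 5 - \left(3 + 0\right) \left(5 - 11\right) = 5 - 3 \left(-6\right) = 5 - -18 = 5 + 18 = 23$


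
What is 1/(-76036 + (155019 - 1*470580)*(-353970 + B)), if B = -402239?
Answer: 1/238629992213 ≈ 4.1906e-12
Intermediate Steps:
1/(-76036 + (155019 - 1*470580)*(-353970 + B)) = 1/(-76036 + (155019 - 1*470580)*(-353970 - 402239)) = 1/(-76036 + (155019 - 470580)*(-756209)) = 1/(-76036 - 315561*(-756209)) = 1/(-76036 + 238630068249) = 1/238629992213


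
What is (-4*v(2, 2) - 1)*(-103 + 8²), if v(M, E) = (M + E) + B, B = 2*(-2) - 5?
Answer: -741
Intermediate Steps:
B = -9 (B = -4 - 5 = -9)
v(M, E) = -9 + E + M (v(M, E) = (M + E) - 9 = (E + M) - 9 = -9 + E + M)
(-4*v(2, 2) - 1)*(-103 + 8²) = (-4*(-9 + 2 + 2) - 1)*(-103 + 8²) = (-4*(-5) - 1)*(-103 + 64) = (20 - 1)*(-39) = 19*(-39) = -741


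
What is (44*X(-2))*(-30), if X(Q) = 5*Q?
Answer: 13200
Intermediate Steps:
(44*X(-2))*(-30) = (44*(5*(-2)))*(-30) = (44*(-10))*(-30) = -440*(-30) = 13200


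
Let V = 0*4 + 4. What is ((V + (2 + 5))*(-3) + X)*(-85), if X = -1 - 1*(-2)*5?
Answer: 2040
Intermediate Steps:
V = 4 (V = 0 + 4 = 4)
X = 9 (X = -1 + 2*5 = -1 + 10 = 9)
((V + (2 + 5))*(-3) + X)*(-85) = ((4 + (2 + 5))*(-3) + 9)*(-85) = ((4 + 7)*(-3) + 9)*(-85) = (11*(-3) + 9)*(-85) = (-33 + 9)*(-85) = -24*(-85) = 2040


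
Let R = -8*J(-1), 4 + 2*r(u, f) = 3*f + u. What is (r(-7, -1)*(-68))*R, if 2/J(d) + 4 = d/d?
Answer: 7616/3 ≈ 2538.7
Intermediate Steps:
J(d) = -2/3 (J(d) = 2/(-4 + d/d) = 2/(-4 + 1) = 2/(-3) = 2*(-1/3) = -2/3)
r(u, f) = -2 + u/2 + 3*f/2 (r(u, f) = -2 + (3*f + u)/2 = -2 + (u + 3*f)/2 = -2 + (u/2 + 3*f/2) = -2 + u/2 + 3*f/2)
R = 16/3 (R = -8*(-2/3) = 16/3 ≈ 5.3333)
(r(-7, -1)*(-68))*R = ((-2 + (1/2)*(-7) + (3/2)*(-1))*(-68))*(16/3) = ((-2 - 7/2 - 3/2)*(-68))*(16/3) = -7*(-68)*(16/3) = 476*(16/3) = 7616/3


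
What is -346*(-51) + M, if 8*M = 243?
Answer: 141411/8 ≈ 17676.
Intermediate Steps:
M = 243/8 (M = (1/8)*243 = 243/8 ≈ 30.375)
-346*(-51) + M = -346*(-51) + 243/8 = 17646 + 243/8 = 141411/8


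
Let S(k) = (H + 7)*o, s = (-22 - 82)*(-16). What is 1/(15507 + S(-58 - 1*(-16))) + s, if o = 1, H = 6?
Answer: 25825281/15520 ≈ 1664.0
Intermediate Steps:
s = 1664 (s = -104*(-16) = 1664)
S(k) = 13 (S(k) = (6 + 7)*1 = 13*1 = 13)
1/(15507 + S(-58 - 1*(-16))) + s = 1/(15507 + 13) + 1664 = 1/15520 + 1664 = 25825281/15520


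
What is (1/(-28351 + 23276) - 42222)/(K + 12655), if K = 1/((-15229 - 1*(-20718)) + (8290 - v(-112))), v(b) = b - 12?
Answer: -2979088278853/892908014950 ≈ -3.3364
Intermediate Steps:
v(b) = -12 + b
K = 1/13903 (K = 1/((-15229 - 1*(-20718)) + (8290 - (-12 - 112))) = 1/((-15229 + 20718) + (8290 - 1*(-124))) = 1/(5489 + (8290 + 124)) = 1/(5489 + 8414) = 1/13903 ≈ 7.1927e-5)
(1/(-28351 + 23276) - 42222)/(K + 12655) = (1/(-28351 + 23276) - 42222)/(1/13903 + 12655) = (1/(-5075) - 42222)/(175942466/13903) = (-1/5075 - 42222)*(13903/175942466) = -214276651/5075*13903/175942466 = -2979088278853/892908014950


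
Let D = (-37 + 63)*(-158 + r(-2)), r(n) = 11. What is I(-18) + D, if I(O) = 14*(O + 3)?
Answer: -4032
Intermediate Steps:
I(O) = 42 + 14*O (I(O) = 14*(3 + O) = 42 + 14*O)
D = -3822 (D = (-37 + 63)*(-158 + 11) = 26*(-147) = -3822)
I(-18) + D = (42 + 14*(-18)) - 3822 = (42 - 252) - 3822 = -210 - 3822 = -4032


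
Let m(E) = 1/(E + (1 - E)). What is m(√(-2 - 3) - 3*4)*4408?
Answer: 4408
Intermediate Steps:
m(E) = 1 (m(E) = 1/1 = 1)
m(√(-2 - 3) - 3*4)*4408 = 1*4408 = 4408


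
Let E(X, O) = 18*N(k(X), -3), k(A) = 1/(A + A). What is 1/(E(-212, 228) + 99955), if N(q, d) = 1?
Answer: 1/99973 ≈ 1.0003e-5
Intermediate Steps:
k(A) = 1/(2*A)
E(X, O) = 18 (E(X, O) = 18*1 = 18)
1/(E(-212, 228) + 99955) = 1/(18 + 99955) = 1/99973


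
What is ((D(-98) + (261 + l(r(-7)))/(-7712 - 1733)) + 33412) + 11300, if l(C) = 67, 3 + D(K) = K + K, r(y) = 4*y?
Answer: 420424957/9445 ≈ 44513.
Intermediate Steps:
D(K) = -3 + 2*K (D(K) = -3 + (K + K) = -3 + 2*K)
((D(-98) + (261 + l(r(-7)))/(-7712 - 1733)) + 33412) + 11300 = (((-3 + 2*(-98)) + (261 + 67)/(-7712 - 1733)) + 33412) + 11300 = (((-3 - 196) + 328/(-9445)) + 33412) + 11300 = ((-199 + 328*(-1/9445)) + 33412) + 11300 = ((-199 - 328/9445) + 33412) + 11300 = (-1879883/9445 + 33412) + 11300 = 313696457/9445 + 11300 = 420424957/9445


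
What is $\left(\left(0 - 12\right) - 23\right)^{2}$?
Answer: $1225$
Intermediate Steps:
$\left(\left(0 - 12\right) - 23\right)^{2} = \left(-12 - 23\right)^{2} = \left(-35\right)^{2} = 1225$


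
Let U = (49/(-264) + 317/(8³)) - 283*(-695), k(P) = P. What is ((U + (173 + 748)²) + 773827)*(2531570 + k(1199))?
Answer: 77831125195927997/16896 ≈ 4.6065e+12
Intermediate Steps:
U = 3323197085/16896 (U = (49*(-1/264) + 317/512) + 196685 = (-49/264 + 317*(1/512)) + 196685 = (-49/264 + 317/512) + 196685 = 7325/16896 + 196685 = 3323197085/16896 ≈ 1.9669e+5)
((U + (173 + 748)²) + 773827)*(2531570 + k(1199)) = ((3323197085/16896 + (173 + 748)²) + 773827)*(2531570 + 1199) = ((3323197085/16896 + 921²) + 773827)*2532769 = ((3323197085/16896 + 848241) + 773827)*2532769 = (17655077021/16896 + 773827)*2532769 = (30729658013/16896)*2532769 = 77831125195927997/16896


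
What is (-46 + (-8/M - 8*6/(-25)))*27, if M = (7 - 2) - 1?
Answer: -31104/25 ≈ -1244.2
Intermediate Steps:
M = 4 (M = 5 - 1 = 4)
(-46 + (-8/M - 8*6/(-25)))*27 = (-46 + (-8/4 - 8*6/(-25)))*27 = (-46 + (-8*¼ - 48*(-1/25)))*27 = (-46 + (-2 + 48/25))*27 = (-46 - 2/25)*27 = -1152/25*27 = -31104/25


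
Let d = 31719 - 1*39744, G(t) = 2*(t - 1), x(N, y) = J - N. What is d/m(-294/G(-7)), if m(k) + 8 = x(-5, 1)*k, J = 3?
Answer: -8025/139 ≈ -57.734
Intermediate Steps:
x(N, y) = 3 - N
G(t) = -2 + 2*t (G(t) = 2*(-1 + t) = -2 + 2*t)
d = -8025 (d = 31719 - 39744 = -8025)
m(k) = -8 + 8*k (m(k) = -8 + (3 - 1*(-5))*k = -8 + (3 + 5)*k = -8 + 8*k)
d/m(-294/G(-7)) = -8025/(-8 + 8*(-294/(-2 + 2*(-7)))) = -8025/(-8 + 8*(-294/(-2 - 14))) = -8025/(-8 + 8*(-294/(-16))) = -8025/(-8 + 8*(-294*(-1/16))) = -8025/(-8 + 8*(147/8)) = -8025/(-8 + 147) = -8025/139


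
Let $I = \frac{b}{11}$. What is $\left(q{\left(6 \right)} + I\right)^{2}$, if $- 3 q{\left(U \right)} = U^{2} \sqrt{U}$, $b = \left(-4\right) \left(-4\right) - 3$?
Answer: $\frac{104713}{121} - \frac{312 \sqrt{6}}{11} \approx 795.92$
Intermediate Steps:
$b = 13$ ($b = 16 - 3 = 13$)
$q{\left(U \right)} = - \frac{U^{\frac{5}{2}}}{3}$ ($q{\left(U \right)} = - \frac{U^{2} \sqrt{U}}{3} = - \frac{U^{\frac{5}{2}}}{3}$)
$I = \frac{13}{11} \approx 1.1818$
$\left(q{\left(6 \right)} + I\right)^{2} = \left(- \frac{6^{\frac{5}{2}}}{3} + \frac{13}{11}\right)^{2} = \left(- \frac{36 \sqrt{6}}{3} + \frac{13}{11}\right)^{2} = \left(- 12 \sqrt{6} + \frac{13}{11}\right)^{2} = \left(\frac{13}{11} - 12 \sqrt{6}\right)^{2}$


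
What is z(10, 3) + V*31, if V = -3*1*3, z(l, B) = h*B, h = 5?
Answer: -264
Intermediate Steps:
z(l, B) = 5*B
V = -9 (V = -3*3 = -9)
z(10, 3) + V*31 = 5*3 - 9*31 = 15 - 279 = -264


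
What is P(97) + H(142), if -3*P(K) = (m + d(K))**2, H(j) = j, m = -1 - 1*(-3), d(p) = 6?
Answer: 362/3 ≈ 120.67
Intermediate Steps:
m = 2 (m = -1 + 3 = 2)
P(K) = -64/3 (P(K) = -(2 + 6)**2/3 = -1/3*8**2 = -1/3*64 = -64/3)
P(97) + H(142) = -64/3 + 142 = 362/3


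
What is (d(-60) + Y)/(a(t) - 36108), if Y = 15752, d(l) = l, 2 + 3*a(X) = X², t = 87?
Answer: -47076/100757 ≈ -0.46722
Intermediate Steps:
a(X) = -⅔ + X²/3
(d(-60) + Y)/(a(t) - 36108) = (-60 + 15752)/((-⅔ + (⅓)*87²) - 36108) = 15692/((-⅔ + (⅓)*7569) - 36108) = 15692/((-⅔ + 2523) - 36108) = 15692/(7567/3 - 36108) = 15692/(-100757/3) = 15692*(-3/100757) = -47076/100757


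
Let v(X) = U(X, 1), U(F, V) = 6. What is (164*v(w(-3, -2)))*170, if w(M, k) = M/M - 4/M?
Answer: 167280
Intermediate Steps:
w(M, k) = 1 - 4/M
v(X) = 6
(164*v(w(-3, -2)))*170 = (164*6)*170 = 984*170 = 167280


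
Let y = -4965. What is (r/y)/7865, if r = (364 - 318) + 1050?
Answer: -1096/39049725 ≈ -2.8067e-5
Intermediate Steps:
r = 1096 (r = 46 + 1050 = 1096)
(r/y)/7865 = (1096/(-4965))/7865 = (1096*(-1/4965))*(1/7865) = -1096/4965*1/7865 = -1096/39049725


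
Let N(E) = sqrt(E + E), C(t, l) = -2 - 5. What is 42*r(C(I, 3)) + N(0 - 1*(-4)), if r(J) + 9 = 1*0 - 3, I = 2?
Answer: -504 + 2*sqrt(2) ≈ -501.17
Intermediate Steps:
C(t, l) = -7
r(J) = -12 (r(J) = -9 + (1*0 - 3) = -9 + (0 - 3) = -9 - 3 = -12)
N(E) = sqrt(2)*sqrt(E) (N(E) = sqrt(2*E) = sqrt(2)*sqrt(E))
42*r(C(I, 3)) + N(0 - 1*(-4)) = 42*(-12) + sqrt(2)*sqrt(0 - 1*(-4)) = -504 + sqrt(2)*sqrt(0 + 4) = -504 + sqrt(2)*sqrt(4) = -504 + sqrt(2)*2 = -504 + 2*sqrt(2)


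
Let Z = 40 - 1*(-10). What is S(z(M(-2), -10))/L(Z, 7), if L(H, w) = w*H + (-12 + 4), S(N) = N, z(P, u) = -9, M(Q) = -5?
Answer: -1/38 ≈ -0.026316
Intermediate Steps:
Z = 50 (Z = 40 + 10 = 50)
L(H, w) = -8 + H*w (L(H, w) = H*w - 8 = -8 + H*w)
S(z(M(-2), -10))/L(Z, 7) = -9/(-8 + 50*7) = -9/(-8 + 350) = -9/342 = -9*1/342 = -1/38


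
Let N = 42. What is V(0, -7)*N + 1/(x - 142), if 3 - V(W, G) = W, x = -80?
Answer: 27971/222 ≈ 126.00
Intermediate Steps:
V(W, G) = 3 - W
V(0, -7)*N + 1/(x - 142) = (3 - 1*0)*42 + 1/(-80 - 142) = (3 + 0)*42 + 1/(-222) = 3*42 - 1/222 = 126 - 1/222 = 27971/222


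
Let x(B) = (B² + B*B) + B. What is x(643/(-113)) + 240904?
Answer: 3076857415/12769 ≈ 2.4096e+5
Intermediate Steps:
x(B) = B + 2*B² (x(B) = (B² + B²) + B = 2*B² + B = B + 2*B²)
x(643/(-113)) + 240904 = (643/(-113))*(1 + 2*(643/(-113))) + 240904 = (643*(-1/113))*(1 + 2*(643*(-1/113))) + 240904 = -643*(1 + 2*(-643/113))/113 + 240904 = -643*(1 - 1286/113)/113 + 240904 = -643/113*(-1173/113) + 240904 = 754239/12769 + 240904 = 3076857415/12769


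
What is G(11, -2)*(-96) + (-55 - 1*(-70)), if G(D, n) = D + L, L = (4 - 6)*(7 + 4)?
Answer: 1071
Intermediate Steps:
L = -22 (L = -2*11 = -22)
G(D, n) = -22 + D (G(D, n) = D - 22 = -22 + D)
G(11, -2)*(-96) + (-55 - 1*(-70)) = (-22 + 11)*(-96) + (-55 - 1*(-70)) = -11*(-96) + (-55 + 70) = 1056 + 15 = 1071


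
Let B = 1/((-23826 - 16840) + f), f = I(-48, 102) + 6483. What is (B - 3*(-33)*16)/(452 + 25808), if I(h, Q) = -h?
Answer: 54069839/896385100 ≈ 0.060320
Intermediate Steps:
f = 6531 (f = -1*(-48) + 6483 = 48 + 6483 = 6531)
B = -1/34135 (B = 1/((-23826 - 16840) + 6531) = 1/(-40666 + 6531) = 1/(-34135) = -1/34135 ≈ -2.9295e-5)
(B - 3*(-33)*16)/(452 + 25808) = (-1/34135 - 3*(-33)*16)/(452 + 25808) = (-1/34135 + 99*16)/26260 = (-1/34135 + 1584)*(1/26260) = (54069839/34135)*(1/26260) = 54069839/896385100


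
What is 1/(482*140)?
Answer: 1/67480 ≈ 1.4819e-5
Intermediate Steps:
1/(482*140) = 1/67480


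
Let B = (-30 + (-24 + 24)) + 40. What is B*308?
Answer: 3080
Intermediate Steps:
B = 10 (B = (-30 + 0) + 40 = -30 + 40 = 10)
B*308 = 10*308 = 3080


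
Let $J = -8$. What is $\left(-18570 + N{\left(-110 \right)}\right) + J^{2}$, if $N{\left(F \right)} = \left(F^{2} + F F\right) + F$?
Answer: $5584$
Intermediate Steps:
$N{\left(F \right)} = F + 2 F^{2}$ ($N{\left(F \right)} = \left(F^{2} + F^{2}\right) + F = 2 F^{2} + F = F + 2 F^{2}$)
$\left(-18570 + N{\left(-110 \right)}\right) + J^{2} = \left(-18570 - 110 \left(1 + 2 \left(-110\right)\right)\right) + \left(-8\right)^{2} = \left(-18570 - 110 \left(1 - 220\right)\right) + 64 = \left(-18570 - -24090\right) + 64 = \left(-18570 + 24090\right) + 64 = 5520 + 64 = 5584$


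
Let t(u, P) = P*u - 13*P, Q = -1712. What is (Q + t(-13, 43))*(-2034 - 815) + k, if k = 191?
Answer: 8062861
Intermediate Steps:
t(u, P) = -13*P + P*u
(Q + t(-13, 43))*(-2034 - 815) + k = (-1712 + 43*(-13 - 13))*(-2034 - 815) + 191 = (-1712 + 43*(-26))*(-2849) + 191 = (-1712 - 1118)*(-2849) + 191 = -2830*(-2849) + 191 = 8062670 + 191 = 8062861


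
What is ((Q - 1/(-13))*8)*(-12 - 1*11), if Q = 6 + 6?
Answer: -28888/13 ≈ -2222.2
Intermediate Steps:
Q = 12
((Q - 1/(-13))*8)*(-12 - 1*11) = ((12 - 1/(-13))*8)*(-12 - 1*11) = ((12 - 1*(-1/13))*8)*(-12 - 11) = ((12 + 1/13)*8)*(-23) = ((157/13)*8)*(-23) = (1256/13)*(-23) = -28888/13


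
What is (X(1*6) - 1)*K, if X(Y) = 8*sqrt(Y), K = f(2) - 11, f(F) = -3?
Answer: 14 - 112*sqrt(6) ≈ -260.34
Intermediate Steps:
K = -14 (K = -3 - 11 = -14)
(X(1*6) - 1)*K = (8*sqrt(1*6) - 1)*(-14) = (8*sqrt(6) - 1)*(-14) = (-1 + 8*sqrt(6))*(-14) = 14 - 112*sqrt(6)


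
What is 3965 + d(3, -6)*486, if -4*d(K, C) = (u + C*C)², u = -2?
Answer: -136489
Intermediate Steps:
d(K, C) = -(-2 + C²)²/4 (d(K, C) = -(-2 + C*C)²/4 = -(-2 + C²)²/4)
3965 + d(3, -6)*486 = 3965 - (-2 + (-6)²)²/4*486 = 3965 - (-2 + 36)²/4*486 = 3965 - ¼*34²*486 = 3965 - ¼*1156*486 = 3965 - 289*486 = 3965 - 140454 = -136489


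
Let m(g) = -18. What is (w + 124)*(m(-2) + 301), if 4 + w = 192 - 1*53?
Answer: 73297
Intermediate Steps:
w = 135 (w = -4 + (192 - 1*53) = -4 + (192 - 53) = -4 + 139 = 135)
(w + 124)*(m(-2) + 301) = (135 + 124)*(-18 + 301) = 259*283 = 73297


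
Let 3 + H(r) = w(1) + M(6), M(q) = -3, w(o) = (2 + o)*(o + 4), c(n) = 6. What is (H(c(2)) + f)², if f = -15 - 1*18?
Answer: 576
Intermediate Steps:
w(o) = (2 + o)*(4 + o)
H(r) = 9 (H(r) = -3 + ((8 + 1² + 6*1) - 3) = -3 + ((8 + 1 + 6) - 3) = -3 + (15 - 3) = -3 + 12 = 9)
f = -33 (f = -15 - 18 = -33)
(H(c(2)) + f)² = (9 - 33)² = (-24)² = 576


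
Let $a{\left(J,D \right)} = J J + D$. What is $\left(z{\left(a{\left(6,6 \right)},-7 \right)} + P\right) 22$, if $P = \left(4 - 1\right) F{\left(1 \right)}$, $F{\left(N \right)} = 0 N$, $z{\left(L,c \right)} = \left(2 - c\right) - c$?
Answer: $352$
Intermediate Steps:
$a{\left(J,D \right)} = D + J^{2}$ ($a{\left(J,D \right)} = J^{2} + D = D + J^{2}$)
$z{\left(L,c \right)} = 2 - 2 c$
$F{\left(N \right)} = 0$
$P = 0$ ($P = \left(4 - 1\right) 0 = 3 \cdot 0 = 0$)
$\left(z{\left(a{\left(6,6 \right)},-7 \right)} + P\right) 22 = \left(\left(2 - -14\right) + 0\right) 22 = \left(\left(2 + 14\right) + 0\right) 22 = \left(16 + 0\right) 22 = 16 \cdot 22 = 352$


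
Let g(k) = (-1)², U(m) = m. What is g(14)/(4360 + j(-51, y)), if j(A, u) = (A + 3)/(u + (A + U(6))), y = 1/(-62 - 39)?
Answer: 2273/9912704 ≈ 0.00022930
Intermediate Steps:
y = -1/101 (y = 1/(-101) = -1/101 ≈ -0.0099010)
g(k) = 1
j(A, u) = (3 + A)/(6 + A + u) (j(A, u) = (A + 3)/(u + (A + 6)) = (3 + A)/(u + (6 + A)) = (3 + A)/(6 + A + u))
g(14)/(4360 + j(-51, y)) = 1/(4360 + (3 - 51)/(6 - 51 - 1/101)) = 1/(4360 - 48/(-4546/101)) = 1/(4360 - 101/4546*(-48)) = 1/(4360 + 2424/2273) = 1/(9912704/2273) = 1*(2273/9912704) = 2273/9912704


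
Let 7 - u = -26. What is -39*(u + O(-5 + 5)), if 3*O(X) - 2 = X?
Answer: -1313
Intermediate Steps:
u = 33 (u = 7 - 1*(-26) = 7 + 26 = 33)
O(X) = ⅔ + X/3
-39*(u + O(-5 + 5)) = -39*(33 + (⅔ + (-5 + 5)/3)) = -39*(33 + (⅔ + (⅓)*0)) = -39*(33 + (⅔ + 0)) = -39*(33 + ⅔) = -39*101/3 = -1313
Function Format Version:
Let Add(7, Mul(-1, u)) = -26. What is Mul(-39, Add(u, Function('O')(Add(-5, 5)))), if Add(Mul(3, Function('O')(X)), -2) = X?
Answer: -1313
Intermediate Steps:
u = 33 (u = Add(7, Mul(-1, -26)) = Add(7, 26) = 33)
Function('O')(X) = Add(Rational(2, 3), Mul(Rational(1, 3), X))
Mul(-39, Add(u, Function('O')(Add(-5, 5)))) = Mul(-39, Add(33, Add(Rational(2, 3), Mul(Rational(1, 3), Add(-5, 5))))) = Mul(-39, Add(33, Add(Rational(2, 3), Mul(Rational(1, 3), 0)))) = Mul(-39, Add(33, Add(Rational(2, 3), 0))) = Mul(-39, Add(33, Rational(2, 3))) = Mul(-39, Rational(101, 3)) = -1313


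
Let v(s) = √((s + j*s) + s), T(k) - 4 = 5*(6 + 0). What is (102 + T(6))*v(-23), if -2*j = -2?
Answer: 136*I*√69 ≈ 1129.7*I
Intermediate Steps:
j = 1 (j = -½*(-2) = 1)
T(k) = 34 (T(k) = 4 + 5*(6 + 0) = 4 + 5*6 = 4 + 30 = 34)
v(s) = √3*√s (v(s) = √((s + 1*s) + s) = √((s + s) + s) = √(2*s + s) = √(3*s) = √3*√s)
(102 + T(6))*v(-23) = (102 + 34)*(√3*√(-23)) = 136*(√3*(I*√23)) = 136*(I*√69) = 136*I*√69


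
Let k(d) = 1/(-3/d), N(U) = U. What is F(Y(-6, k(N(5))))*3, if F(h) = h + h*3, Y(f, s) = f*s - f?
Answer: 192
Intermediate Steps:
k(d) = -d/3
Y(f, s) = -f + f*s
F(h) = 4*h (F(h) = h + 3*h = 4*h)
F(Y(-6, k(N(5))))*3 = (4*(-6*(-1 - 1/3*5)))*3 = (4*(-6*(-1 - 5/3)))*3 = (4*(-6*(-8/3)))*3 = (4*16)*3 = 64*3 = 192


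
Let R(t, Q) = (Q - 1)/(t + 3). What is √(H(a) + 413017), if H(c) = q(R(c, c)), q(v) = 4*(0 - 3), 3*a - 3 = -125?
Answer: √413005 ≈ 642.65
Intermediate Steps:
R(t, Q) = (-1 + Q)/(3 + t)
a = -122/3 (a = 1 + (⅓)*(-125) = 1 - 125/3 = -122/3 ≈ -40.667)
q(v) = -12 (q(v) = 4*(-3) = -12)
H(c) = -12
√(H(a) + 413017) = √(-12 + 413017) = √413005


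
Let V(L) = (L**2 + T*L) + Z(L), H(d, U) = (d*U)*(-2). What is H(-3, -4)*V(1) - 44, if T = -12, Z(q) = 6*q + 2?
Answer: 28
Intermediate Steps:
Z(q) = 2 + 6*q
H(d, U) = -2*U*d (H(d, U) = (U*d)*(-2) = -2*U*d)
V(L) = 2 + L**2 - 6*L (V(L) = (L**2 - 12*L) + (2 + 6*L) = 2 + L**2 - 6*L)
H(-3, -4)*V(1) - 44 = (-2*(-4)*(-3))*(2 + 1**2 - 6*1) - 44 = -24*(2 + 1 - 6) - 44 = -24*(-3) - 44 = 72 - 44 = 28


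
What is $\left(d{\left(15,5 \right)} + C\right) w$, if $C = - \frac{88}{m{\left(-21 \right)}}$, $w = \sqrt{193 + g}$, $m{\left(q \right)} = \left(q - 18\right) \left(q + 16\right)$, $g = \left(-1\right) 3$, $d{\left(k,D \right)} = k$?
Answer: $\frac{2837 \sqrt{190}}{195} \approx 200.54$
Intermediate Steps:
$g = -3$
$m{\left(q \right)} = \left(-18 + q\right) \left(16 + q\right)$
$w = \sqrt{190}$ ($w = \sqrt{193 - 3} = \sqrt{190} \approx 13.784$)
$C = - \frac{88}{195}$ ($C = - \frac{88}{-288 + \left(-21\right)^{2} - -42} = - \frac{88}{-288 + 441 + 42} = - \frac{88}{195} \approx -0.45128$)
$\left(d{\left(15,5 \right)} + C\right) w = \left(15 - \frac{88}{195}\right) \sqrt{190} = \frac{2837 \sqrt{190}}{195}$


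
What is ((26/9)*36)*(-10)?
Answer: -1040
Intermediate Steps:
((26/9)*36)*(-10) = 104*(-10) = -1040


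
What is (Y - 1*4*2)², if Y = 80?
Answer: 5184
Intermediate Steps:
(Y - 1*4*2)² = (80 - 1*4*2)² = (80 - 4*2)² = (80 - 8)² = 72² = 5184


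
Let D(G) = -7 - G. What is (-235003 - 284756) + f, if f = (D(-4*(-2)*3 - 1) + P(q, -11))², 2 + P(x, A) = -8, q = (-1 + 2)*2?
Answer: -518159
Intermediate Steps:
q = 2 (q = 1*2 = 2)
P(x, A) = -10 (P(x, A) = -2 - 8 = -10)
f = 1600 (f = ((-7 - (-4*(-2)*3 - 1)) - 10)² = ((-7 - (8*3 - 1)) - 10)² = ((-7 - (24 - 1)) - 10)² = ((-7 - 1*23) - 10)² = ((-7 - 23) - 10)² = (-30 - 10)² = (-40)² = 1600)
(-235003 - 284756) + f = (-235003 - 284756) + 1600 = -519759 + 1600 = -518159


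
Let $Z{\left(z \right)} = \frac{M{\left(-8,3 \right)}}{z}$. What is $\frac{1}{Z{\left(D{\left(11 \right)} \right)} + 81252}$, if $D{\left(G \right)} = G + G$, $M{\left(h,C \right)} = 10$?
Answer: $\frac{11}{893777} \approx 1.2307 \cdot 10^{-5}$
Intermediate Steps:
$D{\left(G \right)} = 2 G$
$Z{\left(z \right)} = \frac{10}{z}$
$\frac{1}{Z{\left(D{\left(11 \right)} \right)} + 81252} = \frac{1}{\frac{10}{2 \cdot 11} + 81252} = \frac{1}{\frac{10}{22} + 81252} = \frac{1}{10 \cdot \frac{1}{22} + 81252} = \frac{1}{\frac{5}{11} + 81252} = \frac{1}{\frac{893777}{11}} = \frac{11}{893777}$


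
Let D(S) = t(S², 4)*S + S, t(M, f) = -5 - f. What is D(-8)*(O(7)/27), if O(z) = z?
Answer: 448/27 ≈ 16.593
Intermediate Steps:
D(S) = -8*S (D(S) = (-5 - 1*4)*S + S = (-5 - 4)*S + S = -9*S + S = -8*S)
D(-8)*(O(7)/27) = (-8*(-8))*(7/27) = 64*(7*(1/27)) = 64*(7/27) = 448/27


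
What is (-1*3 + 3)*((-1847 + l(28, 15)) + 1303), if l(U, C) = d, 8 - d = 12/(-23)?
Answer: 0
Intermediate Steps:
d = 196/23 (d = 8 - 12/(-23) = 8 - 12*(-1)/23 = 8 - 1*(-12/23) = 8 + 12/23 = 196/23 ≈ 8.5217)
l(U, C) = 196/23
(-1*3 + 3)*((-1847 + l(28, 15)) + 1303) = (-1*3 + 3)*((-1847 + 196/23) + 1303) = (-3 + 3)*(-42285/23 + 1303) = 0*(-12316/23) = 0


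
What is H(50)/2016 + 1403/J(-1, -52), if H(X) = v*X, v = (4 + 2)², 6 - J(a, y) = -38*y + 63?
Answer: 11541/56924 ≈ 0.20274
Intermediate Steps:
J(a, y) = -57 + 38*y (J(a, y) = 6 - (-38*y + 63) = 6 - (63 - 38*y) = 6 + (-63 + 38*y) = -57 + 38*y)
v = 36 (v = 6² = 36)
H(X) = 36*X
H(50)/2016 + 1403/J(-1, -52) = (36*50)/2016 + 1403/(-57 + 38*(-52)) = 1800*(1/2016) + 1403/(-57 - 1976) = 25/28 + 1403/(-2033) = 25/28 + 1403*(-1/2033) = 25/28 - 1403/2033 = 11541/56924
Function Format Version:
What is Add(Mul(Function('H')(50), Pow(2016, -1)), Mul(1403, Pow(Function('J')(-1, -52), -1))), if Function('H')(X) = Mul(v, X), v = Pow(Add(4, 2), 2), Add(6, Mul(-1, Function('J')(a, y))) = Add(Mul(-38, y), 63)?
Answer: Rational(11541, 56924) ≈ 0.20274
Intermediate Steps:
Function('J')(a, y) = Add(-57, Mul(38, y)) (Function('J')(a, y) = Add(6, Mul(-1, Add(Mul(-38, y), 63))) = Add(6, Mul(-1, Add(63, Mul(-38, y)))) = Add(6, Add(-63, Mul(38, y))) = Add(-57, Mul(38, y)))
v = 36 (v = Pow(6, 2) = 36)
Function('H')(X) = Mul(36, X)
Add(Mul(Function('H')(50), Pow(2016, -1)), Mul(1403, Pow(Function('J')(-1, -52), -1))) = Add(Mul(Mul(36, 50), Pow(2016, -1)), Mul(1403, Pow(Add(-57, Mul(38, -52)), -1))) = Add(Mul(1800, Rational(1, 2016)), Mul(1403, Pow(Add(-57, -1976), -1))) = Add(Rational(25, 28), Mul(1403, Pow(-2033, -1))) = Add(Rational(25, 28), Mul(1403, Rational(-1, 2033))) = Add(Rational(25, 28), Rational(-1403, 2033)) = Rational(11541, 56924)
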